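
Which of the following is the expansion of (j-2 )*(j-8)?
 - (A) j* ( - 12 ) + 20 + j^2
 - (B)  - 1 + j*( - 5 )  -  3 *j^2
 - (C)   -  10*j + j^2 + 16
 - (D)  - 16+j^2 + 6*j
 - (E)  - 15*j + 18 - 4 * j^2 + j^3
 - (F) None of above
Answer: C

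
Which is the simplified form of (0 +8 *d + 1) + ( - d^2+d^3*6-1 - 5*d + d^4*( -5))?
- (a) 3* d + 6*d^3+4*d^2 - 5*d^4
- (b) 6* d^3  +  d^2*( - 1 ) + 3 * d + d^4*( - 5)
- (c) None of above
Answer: b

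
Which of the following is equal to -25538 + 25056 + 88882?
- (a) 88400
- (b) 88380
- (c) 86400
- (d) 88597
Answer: a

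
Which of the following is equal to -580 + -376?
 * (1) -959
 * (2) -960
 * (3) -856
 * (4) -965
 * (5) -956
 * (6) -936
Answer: 5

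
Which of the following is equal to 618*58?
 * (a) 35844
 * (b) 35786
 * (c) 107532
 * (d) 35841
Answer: a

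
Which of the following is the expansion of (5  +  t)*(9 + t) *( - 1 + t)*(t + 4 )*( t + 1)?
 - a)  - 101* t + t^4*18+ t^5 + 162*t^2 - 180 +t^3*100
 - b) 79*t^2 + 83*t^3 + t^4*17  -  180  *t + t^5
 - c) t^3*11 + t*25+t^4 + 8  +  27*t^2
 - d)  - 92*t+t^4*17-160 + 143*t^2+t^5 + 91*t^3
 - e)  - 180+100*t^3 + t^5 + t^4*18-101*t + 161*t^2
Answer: a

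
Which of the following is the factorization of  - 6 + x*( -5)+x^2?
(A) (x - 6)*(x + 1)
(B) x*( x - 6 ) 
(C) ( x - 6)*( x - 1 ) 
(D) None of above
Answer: A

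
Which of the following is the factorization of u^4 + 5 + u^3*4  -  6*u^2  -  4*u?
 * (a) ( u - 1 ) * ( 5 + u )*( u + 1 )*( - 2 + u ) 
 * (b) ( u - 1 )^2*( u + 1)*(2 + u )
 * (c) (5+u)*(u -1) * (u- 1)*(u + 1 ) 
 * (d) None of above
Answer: c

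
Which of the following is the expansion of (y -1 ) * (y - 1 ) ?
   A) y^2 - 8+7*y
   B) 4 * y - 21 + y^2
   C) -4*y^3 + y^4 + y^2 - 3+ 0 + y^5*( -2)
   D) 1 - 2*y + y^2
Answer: D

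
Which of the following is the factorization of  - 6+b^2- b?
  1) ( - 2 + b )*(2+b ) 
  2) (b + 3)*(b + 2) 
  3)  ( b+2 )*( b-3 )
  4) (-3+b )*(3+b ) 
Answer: 3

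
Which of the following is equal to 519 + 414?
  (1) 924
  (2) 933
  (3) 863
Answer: 2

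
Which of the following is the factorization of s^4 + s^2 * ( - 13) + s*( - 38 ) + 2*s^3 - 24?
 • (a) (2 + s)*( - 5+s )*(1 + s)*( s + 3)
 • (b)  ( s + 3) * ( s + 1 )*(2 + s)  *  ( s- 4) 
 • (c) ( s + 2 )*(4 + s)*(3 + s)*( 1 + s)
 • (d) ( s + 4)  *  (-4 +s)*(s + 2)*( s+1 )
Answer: b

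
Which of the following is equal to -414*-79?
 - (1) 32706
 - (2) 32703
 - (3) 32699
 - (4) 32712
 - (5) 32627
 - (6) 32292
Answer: 1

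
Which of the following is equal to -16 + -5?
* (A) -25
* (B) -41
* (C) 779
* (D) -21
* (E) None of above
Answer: D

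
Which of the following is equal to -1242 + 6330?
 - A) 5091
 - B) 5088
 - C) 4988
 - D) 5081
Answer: B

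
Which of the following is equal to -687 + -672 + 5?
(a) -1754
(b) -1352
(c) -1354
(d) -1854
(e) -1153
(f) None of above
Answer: c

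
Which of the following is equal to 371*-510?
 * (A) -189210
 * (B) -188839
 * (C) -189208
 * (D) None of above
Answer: A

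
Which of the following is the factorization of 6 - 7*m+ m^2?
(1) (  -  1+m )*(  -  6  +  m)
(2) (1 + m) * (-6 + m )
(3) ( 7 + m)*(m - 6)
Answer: 1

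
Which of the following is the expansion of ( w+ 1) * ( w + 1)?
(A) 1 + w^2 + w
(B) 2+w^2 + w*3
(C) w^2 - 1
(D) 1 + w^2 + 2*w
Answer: D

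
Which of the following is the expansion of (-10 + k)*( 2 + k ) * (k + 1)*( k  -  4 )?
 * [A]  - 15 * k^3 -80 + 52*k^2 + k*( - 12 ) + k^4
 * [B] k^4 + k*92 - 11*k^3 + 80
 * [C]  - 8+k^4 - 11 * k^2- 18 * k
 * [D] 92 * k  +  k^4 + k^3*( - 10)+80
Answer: B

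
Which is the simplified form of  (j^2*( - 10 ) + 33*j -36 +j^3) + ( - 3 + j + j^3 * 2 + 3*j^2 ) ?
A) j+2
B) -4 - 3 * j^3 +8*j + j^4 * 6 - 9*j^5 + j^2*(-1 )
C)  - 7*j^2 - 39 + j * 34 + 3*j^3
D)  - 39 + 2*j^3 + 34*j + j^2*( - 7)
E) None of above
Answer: C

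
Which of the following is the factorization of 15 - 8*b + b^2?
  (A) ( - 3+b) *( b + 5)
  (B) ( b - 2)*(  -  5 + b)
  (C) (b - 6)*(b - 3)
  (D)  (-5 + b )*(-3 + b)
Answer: D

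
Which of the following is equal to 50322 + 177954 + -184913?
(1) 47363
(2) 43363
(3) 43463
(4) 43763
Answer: 2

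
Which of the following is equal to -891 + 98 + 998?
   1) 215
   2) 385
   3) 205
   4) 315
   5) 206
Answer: 3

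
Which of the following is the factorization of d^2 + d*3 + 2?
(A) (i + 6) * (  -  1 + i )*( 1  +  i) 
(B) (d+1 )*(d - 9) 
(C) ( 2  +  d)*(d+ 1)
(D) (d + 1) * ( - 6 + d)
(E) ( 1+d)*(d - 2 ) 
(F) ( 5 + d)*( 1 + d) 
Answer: C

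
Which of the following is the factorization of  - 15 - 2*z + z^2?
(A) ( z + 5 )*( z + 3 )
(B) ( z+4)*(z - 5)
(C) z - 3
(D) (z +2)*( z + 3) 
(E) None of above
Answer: E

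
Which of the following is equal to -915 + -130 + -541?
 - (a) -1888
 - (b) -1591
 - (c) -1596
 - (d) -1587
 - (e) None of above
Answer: e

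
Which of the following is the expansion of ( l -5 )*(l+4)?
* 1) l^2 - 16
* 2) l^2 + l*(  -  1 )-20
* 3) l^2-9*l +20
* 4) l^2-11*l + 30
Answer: 2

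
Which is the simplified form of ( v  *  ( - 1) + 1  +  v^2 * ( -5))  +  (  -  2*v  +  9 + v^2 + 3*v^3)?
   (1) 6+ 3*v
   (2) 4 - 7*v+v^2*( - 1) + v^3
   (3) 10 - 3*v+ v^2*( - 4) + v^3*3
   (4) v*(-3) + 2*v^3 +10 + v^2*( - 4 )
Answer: 3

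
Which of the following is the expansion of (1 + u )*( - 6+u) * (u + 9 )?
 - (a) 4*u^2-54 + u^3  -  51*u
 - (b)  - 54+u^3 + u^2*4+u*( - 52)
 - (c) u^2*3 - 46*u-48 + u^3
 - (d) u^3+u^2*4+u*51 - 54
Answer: a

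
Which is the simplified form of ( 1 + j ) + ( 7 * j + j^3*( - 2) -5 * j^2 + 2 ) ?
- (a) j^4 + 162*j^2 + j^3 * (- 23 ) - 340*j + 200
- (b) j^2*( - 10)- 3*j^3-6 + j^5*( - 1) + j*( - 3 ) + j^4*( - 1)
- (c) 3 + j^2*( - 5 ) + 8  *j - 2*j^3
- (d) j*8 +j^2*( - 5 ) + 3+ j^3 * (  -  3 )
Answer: c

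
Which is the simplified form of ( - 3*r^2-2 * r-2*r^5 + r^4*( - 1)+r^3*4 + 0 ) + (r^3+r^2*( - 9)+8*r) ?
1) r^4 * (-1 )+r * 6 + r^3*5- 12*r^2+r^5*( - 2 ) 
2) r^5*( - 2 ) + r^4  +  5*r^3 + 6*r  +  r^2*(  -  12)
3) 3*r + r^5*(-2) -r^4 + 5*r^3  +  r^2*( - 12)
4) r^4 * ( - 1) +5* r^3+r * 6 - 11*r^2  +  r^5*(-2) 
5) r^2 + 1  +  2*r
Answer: 1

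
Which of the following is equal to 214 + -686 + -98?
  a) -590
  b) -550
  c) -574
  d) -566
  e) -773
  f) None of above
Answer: f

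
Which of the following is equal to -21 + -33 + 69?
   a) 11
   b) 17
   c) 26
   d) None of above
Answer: d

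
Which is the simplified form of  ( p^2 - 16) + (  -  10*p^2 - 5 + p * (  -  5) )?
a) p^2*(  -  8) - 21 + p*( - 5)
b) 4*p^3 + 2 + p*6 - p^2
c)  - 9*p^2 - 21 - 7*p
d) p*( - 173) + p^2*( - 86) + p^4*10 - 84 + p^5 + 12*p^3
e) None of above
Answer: e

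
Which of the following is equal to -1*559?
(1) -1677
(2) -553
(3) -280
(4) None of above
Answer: 4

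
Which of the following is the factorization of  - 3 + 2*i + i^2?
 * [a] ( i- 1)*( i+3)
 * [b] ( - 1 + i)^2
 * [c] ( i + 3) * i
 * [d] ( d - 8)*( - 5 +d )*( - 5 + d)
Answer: a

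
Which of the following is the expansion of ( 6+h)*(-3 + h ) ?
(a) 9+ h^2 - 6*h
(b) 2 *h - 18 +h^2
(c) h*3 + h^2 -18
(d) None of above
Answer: c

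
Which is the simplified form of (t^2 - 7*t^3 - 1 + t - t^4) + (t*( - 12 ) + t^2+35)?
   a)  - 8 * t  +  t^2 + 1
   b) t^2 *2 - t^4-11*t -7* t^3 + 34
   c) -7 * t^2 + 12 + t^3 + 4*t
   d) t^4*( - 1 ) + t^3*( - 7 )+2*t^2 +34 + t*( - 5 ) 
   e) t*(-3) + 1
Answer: b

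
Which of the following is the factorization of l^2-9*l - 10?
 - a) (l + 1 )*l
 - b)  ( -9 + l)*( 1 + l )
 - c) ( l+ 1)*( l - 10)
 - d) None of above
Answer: c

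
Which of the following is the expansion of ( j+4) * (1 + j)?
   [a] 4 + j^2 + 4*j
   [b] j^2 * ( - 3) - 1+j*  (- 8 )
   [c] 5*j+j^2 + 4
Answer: c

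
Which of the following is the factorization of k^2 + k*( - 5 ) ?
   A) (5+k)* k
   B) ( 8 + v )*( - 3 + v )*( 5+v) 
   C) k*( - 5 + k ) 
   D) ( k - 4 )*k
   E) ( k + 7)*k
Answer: C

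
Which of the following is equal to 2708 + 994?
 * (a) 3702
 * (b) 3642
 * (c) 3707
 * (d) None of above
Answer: a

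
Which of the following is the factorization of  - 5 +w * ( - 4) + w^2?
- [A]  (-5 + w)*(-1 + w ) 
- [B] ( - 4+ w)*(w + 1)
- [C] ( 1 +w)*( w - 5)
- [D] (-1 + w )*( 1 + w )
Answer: C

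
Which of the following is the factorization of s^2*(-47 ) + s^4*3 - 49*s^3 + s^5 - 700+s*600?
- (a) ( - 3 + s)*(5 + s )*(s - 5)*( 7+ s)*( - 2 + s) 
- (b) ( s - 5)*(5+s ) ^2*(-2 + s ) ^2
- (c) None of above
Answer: c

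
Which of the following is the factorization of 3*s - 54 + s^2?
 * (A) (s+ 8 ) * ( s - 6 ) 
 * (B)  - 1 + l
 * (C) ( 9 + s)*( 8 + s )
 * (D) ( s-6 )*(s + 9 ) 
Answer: D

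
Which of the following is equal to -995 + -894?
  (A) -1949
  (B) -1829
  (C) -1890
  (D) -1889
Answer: D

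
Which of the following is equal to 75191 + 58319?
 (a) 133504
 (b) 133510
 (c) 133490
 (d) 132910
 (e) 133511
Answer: b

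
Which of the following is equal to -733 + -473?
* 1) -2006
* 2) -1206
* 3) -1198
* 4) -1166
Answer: 2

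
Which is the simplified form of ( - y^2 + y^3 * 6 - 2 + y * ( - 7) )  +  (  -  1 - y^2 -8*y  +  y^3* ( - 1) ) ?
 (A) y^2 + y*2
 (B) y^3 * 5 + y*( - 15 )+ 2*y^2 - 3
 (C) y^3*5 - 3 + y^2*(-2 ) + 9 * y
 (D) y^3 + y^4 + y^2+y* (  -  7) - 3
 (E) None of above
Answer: E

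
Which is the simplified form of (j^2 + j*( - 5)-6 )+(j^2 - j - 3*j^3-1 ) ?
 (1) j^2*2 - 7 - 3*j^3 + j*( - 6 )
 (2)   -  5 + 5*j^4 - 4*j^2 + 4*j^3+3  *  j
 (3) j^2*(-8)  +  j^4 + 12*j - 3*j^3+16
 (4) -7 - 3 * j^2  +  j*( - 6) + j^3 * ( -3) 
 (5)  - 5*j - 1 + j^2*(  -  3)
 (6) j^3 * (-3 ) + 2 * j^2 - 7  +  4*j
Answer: 1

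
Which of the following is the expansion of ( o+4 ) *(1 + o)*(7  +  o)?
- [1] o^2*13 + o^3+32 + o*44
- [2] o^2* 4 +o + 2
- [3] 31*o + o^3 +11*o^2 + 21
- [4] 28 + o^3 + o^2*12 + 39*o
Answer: 4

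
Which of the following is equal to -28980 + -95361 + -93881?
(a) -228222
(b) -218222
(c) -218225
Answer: b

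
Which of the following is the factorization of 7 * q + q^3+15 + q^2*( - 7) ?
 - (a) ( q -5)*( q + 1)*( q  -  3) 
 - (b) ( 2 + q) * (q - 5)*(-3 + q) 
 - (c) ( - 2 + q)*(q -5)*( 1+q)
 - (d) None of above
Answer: a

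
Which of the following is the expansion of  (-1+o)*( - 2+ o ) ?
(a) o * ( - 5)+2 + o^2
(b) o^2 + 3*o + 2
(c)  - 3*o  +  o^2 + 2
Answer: c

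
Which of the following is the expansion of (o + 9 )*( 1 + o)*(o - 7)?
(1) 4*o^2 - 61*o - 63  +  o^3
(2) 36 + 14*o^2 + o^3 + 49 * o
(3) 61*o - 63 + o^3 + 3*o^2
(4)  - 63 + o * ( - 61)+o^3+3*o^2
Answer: 4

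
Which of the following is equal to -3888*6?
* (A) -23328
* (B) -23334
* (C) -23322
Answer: A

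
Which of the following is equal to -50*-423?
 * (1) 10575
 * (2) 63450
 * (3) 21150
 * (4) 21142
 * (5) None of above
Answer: 3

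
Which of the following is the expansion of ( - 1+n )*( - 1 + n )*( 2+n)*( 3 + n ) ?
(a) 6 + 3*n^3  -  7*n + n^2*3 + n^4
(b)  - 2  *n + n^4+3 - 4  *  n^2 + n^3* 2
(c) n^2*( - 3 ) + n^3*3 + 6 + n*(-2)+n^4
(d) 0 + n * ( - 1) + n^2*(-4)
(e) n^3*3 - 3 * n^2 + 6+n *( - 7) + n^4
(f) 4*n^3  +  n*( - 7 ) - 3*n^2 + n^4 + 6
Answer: e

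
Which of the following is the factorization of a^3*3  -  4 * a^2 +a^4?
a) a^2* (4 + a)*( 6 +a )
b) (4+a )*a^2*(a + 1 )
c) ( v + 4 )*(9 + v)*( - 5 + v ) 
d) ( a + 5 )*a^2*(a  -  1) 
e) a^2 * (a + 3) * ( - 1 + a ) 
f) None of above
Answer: f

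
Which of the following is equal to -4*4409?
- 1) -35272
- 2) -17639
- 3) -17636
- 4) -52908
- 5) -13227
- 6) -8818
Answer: 3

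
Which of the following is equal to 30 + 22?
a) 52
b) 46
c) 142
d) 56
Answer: a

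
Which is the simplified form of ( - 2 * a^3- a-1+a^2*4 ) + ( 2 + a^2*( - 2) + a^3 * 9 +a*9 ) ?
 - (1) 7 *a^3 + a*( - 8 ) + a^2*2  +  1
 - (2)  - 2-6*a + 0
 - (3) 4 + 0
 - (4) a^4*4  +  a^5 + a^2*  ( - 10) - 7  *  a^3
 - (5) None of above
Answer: 5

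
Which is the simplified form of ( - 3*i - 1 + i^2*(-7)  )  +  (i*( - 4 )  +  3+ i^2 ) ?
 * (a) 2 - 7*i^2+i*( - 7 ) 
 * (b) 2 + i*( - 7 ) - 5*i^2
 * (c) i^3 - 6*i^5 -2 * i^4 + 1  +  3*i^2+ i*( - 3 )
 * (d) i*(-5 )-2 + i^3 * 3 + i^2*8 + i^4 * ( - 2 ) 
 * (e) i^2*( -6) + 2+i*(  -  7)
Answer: e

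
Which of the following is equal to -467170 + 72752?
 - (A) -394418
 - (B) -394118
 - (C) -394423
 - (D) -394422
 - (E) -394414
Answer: A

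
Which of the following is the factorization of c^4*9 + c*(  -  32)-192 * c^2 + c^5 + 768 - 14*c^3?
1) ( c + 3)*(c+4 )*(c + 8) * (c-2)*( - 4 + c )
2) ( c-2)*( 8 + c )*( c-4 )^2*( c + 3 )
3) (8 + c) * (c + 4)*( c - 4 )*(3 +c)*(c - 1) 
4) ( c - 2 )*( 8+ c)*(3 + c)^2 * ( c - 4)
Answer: 1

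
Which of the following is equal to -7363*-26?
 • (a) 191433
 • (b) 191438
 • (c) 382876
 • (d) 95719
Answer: b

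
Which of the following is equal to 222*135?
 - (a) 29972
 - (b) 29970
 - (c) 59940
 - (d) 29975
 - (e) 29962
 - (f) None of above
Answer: b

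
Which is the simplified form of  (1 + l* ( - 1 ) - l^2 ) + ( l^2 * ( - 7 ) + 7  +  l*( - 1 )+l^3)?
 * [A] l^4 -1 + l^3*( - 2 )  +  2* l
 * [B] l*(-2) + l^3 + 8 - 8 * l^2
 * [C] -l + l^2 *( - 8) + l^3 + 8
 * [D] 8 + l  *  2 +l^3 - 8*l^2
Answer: B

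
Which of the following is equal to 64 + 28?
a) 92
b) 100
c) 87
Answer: a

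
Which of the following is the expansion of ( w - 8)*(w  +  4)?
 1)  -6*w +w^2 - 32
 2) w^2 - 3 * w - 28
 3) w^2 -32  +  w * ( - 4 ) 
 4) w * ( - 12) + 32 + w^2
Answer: 3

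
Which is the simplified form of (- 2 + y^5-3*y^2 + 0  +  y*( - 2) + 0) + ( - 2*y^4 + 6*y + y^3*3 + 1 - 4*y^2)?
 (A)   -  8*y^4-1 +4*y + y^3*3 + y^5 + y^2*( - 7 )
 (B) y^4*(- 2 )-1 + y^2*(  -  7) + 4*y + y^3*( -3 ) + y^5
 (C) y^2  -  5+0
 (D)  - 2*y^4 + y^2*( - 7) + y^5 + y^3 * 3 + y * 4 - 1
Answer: D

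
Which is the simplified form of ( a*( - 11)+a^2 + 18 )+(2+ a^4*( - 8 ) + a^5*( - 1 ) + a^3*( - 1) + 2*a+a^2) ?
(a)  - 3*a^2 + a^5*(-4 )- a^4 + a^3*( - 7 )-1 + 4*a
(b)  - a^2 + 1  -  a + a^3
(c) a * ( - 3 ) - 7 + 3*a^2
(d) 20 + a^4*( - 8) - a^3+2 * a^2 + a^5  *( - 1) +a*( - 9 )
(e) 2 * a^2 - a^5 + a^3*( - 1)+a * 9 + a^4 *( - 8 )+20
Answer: d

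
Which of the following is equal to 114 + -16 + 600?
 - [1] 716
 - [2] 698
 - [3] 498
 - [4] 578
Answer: 2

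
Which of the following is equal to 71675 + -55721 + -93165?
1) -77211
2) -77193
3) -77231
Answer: 1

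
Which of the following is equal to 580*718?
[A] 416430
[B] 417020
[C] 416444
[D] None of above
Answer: D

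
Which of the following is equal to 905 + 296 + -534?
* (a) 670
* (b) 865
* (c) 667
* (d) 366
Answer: c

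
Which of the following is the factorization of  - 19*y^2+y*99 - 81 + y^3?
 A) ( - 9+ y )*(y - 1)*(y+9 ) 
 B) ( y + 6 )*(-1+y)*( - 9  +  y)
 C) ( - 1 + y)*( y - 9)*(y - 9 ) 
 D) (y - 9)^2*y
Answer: C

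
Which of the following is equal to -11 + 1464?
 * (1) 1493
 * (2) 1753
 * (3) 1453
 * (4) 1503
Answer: 3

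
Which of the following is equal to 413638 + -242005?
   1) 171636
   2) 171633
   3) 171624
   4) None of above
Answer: 2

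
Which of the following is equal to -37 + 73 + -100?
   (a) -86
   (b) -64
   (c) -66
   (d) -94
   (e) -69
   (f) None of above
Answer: b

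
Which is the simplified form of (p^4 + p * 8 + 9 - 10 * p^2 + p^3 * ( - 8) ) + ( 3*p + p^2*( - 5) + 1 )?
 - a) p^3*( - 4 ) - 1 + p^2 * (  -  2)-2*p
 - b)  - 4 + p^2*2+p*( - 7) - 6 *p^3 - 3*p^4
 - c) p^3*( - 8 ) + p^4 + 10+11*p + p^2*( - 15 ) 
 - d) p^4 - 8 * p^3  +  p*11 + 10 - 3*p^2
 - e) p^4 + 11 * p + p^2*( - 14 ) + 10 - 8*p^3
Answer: c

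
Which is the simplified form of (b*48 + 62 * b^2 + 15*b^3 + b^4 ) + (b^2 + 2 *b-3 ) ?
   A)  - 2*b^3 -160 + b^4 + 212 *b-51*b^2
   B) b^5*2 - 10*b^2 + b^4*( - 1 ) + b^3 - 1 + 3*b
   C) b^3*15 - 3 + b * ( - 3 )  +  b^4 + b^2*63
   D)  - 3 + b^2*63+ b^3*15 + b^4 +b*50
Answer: D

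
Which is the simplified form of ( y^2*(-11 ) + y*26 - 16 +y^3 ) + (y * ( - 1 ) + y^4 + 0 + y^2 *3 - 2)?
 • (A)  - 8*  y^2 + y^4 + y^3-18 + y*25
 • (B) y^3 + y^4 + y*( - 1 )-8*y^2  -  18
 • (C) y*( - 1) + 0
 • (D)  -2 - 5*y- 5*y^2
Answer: A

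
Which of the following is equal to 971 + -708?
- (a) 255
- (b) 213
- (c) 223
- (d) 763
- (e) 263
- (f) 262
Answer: e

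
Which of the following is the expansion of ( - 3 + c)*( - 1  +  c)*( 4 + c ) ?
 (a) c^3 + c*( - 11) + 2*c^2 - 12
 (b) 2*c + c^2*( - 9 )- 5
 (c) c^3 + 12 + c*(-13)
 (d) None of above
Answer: c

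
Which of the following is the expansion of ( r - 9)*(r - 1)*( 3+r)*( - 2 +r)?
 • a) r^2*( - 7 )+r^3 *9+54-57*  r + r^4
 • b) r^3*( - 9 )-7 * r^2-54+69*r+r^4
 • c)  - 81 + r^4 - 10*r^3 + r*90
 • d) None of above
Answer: b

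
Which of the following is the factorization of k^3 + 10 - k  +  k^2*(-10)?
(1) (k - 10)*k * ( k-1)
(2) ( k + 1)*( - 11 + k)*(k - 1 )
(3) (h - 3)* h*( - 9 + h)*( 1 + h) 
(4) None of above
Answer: 4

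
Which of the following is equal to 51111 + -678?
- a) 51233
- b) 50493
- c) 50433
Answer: c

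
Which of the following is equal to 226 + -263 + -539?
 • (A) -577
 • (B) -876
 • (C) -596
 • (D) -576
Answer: D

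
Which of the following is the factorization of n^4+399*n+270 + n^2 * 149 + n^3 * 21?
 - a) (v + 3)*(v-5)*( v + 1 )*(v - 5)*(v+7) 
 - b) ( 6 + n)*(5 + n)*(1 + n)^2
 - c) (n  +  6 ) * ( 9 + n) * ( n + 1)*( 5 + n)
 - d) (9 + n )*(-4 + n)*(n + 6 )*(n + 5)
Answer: c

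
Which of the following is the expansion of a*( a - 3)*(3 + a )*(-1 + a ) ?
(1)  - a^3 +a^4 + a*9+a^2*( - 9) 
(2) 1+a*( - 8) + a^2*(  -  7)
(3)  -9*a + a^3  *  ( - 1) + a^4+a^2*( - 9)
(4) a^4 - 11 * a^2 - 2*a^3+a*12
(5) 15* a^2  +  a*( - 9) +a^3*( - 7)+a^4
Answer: 1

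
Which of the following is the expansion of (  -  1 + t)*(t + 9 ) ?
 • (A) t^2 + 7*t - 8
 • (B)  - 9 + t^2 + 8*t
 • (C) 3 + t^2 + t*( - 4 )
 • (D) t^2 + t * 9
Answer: B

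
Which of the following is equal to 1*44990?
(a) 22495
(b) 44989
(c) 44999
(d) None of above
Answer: d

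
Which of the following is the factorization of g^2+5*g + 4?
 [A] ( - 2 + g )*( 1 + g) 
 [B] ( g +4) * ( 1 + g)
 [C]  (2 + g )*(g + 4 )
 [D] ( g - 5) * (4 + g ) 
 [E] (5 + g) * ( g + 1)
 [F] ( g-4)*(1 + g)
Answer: B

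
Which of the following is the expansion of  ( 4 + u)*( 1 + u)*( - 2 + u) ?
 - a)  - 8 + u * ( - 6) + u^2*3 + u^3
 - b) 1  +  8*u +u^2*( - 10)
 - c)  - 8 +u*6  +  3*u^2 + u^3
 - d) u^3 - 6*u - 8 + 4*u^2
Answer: a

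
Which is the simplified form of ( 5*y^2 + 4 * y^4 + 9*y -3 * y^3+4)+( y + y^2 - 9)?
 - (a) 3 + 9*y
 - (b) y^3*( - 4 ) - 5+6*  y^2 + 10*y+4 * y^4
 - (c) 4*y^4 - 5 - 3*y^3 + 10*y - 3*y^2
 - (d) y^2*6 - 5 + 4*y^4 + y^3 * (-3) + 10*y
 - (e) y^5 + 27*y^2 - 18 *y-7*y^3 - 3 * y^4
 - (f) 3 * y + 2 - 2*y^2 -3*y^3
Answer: d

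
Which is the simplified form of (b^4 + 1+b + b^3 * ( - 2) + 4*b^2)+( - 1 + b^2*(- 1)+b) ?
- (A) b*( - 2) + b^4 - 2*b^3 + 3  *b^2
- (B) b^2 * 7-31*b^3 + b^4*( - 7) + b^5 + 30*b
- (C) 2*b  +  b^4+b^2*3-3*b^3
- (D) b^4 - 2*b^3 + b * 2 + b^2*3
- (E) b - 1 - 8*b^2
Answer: D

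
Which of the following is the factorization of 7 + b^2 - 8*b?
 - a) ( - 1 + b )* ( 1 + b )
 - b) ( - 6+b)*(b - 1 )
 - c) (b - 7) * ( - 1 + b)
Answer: c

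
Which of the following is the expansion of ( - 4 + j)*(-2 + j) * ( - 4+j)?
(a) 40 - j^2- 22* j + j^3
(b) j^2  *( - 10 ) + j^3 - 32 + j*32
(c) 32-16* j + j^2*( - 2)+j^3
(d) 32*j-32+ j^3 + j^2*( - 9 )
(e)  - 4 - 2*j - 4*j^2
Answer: b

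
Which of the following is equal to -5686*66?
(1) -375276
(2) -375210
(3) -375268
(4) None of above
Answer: 1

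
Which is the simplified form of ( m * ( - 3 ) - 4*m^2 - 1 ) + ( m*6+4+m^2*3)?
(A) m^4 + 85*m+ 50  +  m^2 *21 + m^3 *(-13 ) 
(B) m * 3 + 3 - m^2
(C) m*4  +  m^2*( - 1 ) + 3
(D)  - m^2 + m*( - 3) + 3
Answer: B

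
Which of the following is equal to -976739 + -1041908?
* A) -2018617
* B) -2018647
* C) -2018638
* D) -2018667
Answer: B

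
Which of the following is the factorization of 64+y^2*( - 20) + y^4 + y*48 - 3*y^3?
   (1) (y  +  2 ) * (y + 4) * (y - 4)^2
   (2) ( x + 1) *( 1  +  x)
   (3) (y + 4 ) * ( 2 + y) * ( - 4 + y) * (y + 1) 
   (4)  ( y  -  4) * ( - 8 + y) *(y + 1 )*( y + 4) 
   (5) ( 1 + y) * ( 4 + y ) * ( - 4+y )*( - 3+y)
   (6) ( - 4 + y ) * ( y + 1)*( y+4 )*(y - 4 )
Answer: 6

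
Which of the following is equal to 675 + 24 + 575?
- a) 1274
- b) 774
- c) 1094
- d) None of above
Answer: a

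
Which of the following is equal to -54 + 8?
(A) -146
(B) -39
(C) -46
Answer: C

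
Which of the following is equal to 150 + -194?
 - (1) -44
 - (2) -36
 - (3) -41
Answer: 1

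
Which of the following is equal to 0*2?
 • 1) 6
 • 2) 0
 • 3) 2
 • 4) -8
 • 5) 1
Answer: 2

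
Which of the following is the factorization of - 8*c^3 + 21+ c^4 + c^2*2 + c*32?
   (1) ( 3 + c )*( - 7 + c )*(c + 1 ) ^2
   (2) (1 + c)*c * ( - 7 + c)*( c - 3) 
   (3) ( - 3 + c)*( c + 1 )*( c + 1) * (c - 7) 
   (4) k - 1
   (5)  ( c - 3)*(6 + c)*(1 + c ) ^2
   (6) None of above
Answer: 3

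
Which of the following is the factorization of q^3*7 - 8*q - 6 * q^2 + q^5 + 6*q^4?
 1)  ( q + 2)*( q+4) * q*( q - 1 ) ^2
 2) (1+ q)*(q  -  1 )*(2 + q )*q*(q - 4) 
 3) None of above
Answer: 3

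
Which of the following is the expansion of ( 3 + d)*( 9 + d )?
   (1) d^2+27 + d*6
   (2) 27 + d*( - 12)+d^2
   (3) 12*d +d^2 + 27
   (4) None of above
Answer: 3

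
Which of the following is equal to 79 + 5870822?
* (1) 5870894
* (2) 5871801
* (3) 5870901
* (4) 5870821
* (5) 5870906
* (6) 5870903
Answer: 3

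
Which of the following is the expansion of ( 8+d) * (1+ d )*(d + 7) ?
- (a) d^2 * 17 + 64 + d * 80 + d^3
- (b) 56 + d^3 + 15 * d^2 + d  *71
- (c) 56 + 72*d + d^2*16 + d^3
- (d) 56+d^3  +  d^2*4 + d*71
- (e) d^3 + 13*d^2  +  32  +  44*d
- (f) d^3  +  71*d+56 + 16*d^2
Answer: f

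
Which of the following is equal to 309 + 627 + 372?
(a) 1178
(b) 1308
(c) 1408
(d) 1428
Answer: b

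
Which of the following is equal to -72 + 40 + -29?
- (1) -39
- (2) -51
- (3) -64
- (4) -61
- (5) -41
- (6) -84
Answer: 4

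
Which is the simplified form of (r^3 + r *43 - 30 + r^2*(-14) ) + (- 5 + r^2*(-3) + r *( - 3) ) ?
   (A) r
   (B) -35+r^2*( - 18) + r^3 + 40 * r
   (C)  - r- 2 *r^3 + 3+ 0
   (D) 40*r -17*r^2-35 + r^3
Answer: D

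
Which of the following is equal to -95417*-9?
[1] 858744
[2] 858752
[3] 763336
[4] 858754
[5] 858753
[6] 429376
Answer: 5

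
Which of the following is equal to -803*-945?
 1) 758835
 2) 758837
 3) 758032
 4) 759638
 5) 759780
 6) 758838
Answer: 1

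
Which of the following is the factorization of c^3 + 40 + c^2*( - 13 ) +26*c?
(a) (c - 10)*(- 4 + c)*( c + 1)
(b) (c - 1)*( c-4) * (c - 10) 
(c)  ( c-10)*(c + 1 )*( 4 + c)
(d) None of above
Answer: a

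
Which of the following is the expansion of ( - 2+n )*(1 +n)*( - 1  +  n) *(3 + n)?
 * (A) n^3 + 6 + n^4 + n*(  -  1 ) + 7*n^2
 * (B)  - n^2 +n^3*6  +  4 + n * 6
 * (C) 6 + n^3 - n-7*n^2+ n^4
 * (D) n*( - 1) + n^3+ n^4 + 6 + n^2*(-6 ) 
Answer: C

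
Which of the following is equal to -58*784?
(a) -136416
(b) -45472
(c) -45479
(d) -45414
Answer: b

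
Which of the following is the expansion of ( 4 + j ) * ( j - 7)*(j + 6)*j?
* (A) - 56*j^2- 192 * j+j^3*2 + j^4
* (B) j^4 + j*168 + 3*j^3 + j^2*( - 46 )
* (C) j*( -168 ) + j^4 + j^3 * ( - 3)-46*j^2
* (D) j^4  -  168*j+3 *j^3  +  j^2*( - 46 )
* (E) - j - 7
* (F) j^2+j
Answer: D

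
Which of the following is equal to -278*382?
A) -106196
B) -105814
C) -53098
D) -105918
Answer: A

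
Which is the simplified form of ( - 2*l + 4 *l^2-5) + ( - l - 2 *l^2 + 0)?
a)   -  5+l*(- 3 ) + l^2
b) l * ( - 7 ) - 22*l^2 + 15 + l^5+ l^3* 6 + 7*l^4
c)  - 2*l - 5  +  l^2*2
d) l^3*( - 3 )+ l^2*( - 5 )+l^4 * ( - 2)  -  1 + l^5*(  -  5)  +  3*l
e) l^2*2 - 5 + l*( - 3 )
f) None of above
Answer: e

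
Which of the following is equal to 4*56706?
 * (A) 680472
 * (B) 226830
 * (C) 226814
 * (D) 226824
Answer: D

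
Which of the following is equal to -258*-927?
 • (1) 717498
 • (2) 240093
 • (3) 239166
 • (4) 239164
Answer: 3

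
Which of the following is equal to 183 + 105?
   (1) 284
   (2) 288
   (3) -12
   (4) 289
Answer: 2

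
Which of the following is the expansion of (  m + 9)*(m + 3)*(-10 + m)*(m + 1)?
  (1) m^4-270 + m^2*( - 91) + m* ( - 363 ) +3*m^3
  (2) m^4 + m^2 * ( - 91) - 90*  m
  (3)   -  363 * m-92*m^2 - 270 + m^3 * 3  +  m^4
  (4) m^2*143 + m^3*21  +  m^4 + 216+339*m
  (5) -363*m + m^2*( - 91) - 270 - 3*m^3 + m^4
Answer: 1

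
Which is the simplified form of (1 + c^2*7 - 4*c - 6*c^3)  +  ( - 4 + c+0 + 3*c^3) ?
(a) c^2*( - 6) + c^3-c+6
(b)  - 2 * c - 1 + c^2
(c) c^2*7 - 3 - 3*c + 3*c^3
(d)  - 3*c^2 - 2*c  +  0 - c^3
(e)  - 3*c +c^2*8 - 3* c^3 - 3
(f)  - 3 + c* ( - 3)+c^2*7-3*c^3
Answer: f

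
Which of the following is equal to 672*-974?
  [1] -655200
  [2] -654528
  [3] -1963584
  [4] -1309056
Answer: 2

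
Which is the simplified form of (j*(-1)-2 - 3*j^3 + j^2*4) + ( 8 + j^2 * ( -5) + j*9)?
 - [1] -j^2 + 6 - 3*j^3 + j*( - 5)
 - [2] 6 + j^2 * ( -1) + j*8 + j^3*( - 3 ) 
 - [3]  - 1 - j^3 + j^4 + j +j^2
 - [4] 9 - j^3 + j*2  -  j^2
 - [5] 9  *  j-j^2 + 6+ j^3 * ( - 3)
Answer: 2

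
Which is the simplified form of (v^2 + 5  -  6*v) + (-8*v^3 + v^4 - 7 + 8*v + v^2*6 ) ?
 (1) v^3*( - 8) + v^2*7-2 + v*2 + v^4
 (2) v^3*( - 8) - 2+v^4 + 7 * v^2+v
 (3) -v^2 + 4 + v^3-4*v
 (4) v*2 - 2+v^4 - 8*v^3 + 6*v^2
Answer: 1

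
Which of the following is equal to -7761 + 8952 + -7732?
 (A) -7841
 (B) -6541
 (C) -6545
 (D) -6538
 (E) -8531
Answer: B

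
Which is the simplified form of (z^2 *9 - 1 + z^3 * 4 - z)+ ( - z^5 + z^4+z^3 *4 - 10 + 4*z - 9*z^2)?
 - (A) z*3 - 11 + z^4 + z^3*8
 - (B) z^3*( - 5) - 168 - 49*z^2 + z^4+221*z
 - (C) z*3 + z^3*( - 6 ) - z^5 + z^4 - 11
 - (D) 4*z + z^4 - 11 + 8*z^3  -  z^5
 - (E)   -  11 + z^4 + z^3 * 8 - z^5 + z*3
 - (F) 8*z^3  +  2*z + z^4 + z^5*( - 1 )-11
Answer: E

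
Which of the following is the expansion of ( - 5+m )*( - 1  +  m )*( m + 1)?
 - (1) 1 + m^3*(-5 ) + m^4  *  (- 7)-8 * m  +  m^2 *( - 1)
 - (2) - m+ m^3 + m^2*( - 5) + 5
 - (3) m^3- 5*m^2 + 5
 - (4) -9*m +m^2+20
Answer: 2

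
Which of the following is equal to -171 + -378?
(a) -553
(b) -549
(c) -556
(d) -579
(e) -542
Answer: b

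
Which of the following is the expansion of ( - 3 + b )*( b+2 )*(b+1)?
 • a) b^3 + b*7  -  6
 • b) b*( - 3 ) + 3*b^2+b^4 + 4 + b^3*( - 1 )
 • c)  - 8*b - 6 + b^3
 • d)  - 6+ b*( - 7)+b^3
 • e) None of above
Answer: d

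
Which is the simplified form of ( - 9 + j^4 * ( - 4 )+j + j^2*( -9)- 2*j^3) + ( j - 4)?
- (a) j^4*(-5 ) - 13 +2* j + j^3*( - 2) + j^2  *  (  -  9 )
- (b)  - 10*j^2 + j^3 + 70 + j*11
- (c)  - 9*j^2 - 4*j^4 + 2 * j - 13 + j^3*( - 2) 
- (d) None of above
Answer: c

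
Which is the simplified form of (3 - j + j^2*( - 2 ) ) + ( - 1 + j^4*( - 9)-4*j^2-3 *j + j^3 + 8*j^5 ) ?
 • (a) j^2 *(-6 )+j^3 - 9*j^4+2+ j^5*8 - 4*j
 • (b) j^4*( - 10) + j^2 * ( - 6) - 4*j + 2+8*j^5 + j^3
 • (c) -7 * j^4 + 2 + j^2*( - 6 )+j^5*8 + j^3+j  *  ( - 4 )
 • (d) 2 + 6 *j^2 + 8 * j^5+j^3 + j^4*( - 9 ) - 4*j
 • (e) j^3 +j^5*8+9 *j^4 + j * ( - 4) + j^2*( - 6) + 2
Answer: a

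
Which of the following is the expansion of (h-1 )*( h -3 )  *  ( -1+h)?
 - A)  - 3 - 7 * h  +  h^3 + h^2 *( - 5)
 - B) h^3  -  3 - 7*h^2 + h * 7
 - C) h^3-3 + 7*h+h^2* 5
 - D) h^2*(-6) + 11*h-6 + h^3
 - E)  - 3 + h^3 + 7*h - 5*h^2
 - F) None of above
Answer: E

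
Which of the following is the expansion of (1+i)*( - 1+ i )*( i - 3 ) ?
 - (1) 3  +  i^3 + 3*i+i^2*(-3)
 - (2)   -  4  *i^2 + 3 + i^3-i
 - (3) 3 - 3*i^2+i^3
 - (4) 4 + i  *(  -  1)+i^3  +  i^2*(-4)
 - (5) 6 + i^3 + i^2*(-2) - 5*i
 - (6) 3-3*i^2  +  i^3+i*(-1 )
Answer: 6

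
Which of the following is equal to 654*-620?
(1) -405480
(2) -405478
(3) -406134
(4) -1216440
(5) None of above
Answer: 1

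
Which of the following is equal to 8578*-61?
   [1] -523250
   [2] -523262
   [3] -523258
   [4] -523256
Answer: 3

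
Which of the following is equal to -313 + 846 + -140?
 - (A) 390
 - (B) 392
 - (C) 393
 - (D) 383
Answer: C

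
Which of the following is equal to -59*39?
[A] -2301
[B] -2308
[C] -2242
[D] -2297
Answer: A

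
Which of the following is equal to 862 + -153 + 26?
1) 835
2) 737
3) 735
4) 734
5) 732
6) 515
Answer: 3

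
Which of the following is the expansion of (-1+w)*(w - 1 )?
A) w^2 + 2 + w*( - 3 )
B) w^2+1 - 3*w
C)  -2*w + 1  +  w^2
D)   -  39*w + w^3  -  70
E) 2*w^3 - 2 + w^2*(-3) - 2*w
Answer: C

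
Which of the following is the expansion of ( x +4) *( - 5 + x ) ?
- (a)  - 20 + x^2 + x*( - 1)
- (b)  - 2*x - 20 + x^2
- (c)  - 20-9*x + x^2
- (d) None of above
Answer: a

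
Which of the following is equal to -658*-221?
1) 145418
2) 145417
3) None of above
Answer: 1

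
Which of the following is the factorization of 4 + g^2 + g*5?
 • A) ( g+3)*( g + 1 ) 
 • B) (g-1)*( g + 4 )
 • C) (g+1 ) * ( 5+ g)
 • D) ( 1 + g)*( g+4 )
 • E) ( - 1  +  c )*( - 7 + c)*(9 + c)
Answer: D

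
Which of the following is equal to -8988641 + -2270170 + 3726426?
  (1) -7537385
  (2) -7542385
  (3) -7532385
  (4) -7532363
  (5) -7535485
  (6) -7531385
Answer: 3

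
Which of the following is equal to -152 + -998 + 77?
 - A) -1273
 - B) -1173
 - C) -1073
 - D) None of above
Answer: C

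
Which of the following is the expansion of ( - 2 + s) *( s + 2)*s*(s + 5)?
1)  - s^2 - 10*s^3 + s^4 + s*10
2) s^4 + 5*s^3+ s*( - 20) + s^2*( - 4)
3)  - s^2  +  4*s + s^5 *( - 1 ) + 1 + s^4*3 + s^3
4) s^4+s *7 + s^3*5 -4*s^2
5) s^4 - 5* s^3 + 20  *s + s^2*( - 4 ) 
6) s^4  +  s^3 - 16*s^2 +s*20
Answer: 2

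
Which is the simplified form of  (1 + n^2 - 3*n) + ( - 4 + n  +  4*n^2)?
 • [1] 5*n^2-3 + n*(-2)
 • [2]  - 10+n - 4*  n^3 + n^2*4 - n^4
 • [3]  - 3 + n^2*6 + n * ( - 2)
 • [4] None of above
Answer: 1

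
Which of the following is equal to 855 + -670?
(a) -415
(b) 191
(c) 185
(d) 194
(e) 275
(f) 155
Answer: c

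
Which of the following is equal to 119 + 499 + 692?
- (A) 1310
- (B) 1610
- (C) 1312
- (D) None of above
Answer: A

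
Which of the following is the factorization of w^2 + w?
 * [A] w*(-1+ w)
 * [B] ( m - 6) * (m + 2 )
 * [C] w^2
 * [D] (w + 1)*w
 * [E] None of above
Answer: D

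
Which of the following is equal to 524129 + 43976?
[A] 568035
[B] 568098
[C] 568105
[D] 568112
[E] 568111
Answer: C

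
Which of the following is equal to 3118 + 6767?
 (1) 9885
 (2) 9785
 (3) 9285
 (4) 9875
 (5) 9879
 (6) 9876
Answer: 1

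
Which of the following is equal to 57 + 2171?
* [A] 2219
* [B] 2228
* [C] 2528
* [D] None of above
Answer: B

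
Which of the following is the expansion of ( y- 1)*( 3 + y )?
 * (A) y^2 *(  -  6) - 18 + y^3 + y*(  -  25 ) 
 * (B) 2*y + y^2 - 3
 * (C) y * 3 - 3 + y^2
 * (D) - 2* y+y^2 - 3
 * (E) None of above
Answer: B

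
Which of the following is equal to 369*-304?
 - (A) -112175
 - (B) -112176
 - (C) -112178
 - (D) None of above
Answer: B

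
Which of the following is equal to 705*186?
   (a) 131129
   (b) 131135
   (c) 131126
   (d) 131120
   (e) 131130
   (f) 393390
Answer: e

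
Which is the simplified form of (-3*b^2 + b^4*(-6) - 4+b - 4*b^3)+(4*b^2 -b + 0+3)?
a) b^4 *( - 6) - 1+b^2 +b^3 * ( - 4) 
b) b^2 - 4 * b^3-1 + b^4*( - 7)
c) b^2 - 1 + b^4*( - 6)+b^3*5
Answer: a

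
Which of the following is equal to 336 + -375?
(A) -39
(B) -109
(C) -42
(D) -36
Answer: A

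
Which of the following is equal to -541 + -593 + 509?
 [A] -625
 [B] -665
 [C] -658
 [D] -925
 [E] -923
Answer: A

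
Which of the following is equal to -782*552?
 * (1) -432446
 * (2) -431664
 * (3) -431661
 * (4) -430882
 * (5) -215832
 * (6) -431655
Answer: 2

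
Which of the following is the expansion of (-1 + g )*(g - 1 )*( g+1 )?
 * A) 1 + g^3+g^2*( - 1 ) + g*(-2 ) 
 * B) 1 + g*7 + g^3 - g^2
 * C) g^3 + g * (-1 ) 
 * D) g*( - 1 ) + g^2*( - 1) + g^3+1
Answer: D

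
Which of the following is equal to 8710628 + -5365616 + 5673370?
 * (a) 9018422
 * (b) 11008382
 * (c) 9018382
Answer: c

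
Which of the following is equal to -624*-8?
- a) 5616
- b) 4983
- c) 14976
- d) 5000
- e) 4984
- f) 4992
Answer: f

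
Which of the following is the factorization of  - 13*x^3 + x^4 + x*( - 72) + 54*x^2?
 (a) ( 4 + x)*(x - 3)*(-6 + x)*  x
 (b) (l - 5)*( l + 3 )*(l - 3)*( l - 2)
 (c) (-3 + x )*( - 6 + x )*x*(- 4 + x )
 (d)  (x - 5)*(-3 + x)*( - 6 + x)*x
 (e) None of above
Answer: c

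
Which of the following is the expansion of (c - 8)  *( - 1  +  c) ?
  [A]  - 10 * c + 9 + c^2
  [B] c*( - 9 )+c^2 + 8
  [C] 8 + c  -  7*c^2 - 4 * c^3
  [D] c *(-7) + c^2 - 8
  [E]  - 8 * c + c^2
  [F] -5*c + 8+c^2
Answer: B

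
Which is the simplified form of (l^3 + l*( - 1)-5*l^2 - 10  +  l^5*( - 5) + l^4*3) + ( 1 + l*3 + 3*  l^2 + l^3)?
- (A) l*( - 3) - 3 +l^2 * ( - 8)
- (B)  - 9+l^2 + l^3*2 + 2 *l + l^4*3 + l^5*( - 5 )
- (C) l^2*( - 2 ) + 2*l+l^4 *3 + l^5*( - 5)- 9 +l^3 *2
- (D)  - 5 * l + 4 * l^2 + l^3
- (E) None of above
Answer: C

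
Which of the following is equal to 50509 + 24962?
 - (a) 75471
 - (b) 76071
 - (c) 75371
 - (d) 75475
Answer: a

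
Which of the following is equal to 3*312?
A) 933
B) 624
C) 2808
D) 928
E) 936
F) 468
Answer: E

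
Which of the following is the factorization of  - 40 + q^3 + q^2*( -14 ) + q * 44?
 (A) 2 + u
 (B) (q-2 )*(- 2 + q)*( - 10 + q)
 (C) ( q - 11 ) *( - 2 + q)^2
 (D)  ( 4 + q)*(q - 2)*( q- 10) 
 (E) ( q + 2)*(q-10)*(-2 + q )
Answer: B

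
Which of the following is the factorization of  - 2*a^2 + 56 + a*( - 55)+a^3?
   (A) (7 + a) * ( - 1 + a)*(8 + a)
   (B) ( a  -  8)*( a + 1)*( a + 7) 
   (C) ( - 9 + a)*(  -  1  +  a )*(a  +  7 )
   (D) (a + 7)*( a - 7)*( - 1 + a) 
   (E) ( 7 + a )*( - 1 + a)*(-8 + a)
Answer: E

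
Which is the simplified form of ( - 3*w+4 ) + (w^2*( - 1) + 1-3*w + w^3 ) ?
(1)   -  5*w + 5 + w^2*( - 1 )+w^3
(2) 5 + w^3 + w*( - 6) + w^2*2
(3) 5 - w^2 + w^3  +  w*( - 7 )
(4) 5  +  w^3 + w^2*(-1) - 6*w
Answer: 4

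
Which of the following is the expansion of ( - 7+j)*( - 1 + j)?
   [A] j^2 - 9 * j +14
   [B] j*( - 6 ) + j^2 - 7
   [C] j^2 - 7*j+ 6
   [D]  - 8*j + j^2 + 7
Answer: D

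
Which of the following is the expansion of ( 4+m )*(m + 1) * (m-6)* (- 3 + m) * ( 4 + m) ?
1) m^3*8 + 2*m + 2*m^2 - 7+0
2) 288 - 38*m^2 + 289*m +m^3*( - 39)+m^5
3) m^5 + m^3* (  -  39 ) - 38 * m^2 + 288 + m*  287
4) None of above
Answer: 4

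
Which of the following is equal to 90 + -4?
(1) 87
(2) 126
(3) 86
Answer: 3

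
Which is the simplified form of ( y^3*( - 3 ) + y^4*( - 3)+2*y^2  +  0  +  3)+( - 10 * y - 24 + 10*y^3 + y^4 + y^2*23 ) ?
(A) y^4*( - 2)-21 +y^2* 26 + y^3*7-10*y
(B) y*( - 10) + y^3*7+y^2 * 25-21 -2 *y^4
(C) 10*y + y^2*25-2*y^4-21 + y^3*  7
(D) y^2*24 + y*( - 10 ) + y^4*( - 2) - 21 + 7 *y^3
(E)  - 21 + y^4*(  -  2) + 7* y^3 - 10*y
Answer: B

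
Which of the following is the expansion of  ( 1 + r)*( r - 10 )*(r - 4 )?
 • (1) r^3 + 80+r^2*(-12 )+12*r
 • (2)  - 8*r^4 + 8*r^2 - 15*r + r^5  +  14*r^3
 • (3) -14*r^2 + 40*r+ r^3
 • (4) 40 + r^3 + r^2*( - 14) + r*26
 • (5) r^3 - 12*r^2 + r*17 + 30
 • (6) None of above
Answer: 6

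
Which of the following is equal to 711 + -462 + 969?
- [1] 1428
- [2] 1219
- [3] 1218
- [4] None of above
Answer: 3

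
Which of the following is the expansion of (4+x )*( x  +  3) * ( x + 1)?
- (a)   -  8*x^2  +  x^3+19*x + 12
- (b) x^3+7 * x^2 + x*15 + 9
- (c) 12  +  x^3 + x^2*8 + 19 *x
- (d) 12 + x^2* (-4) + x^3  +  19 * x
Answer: c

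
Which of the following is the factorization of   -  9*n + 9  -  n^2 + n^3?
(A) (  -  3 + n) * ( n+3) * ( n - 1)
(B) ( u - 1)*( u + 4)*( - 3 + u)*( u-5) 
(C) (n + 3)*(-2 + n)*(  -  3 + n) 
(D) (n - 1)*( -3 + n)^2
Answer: A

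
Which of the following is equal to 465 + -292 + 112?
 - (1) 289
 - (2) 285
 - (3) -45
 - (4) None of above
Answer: 2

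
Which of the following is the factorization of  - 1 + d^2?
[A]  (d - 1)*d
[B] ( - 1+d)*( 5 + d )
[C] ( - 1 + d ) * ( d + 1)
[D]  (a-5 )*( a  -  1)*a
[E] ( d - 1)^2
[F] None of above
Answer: C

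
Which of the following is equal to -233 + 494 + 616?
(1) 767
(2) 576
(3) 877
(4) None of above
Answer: 3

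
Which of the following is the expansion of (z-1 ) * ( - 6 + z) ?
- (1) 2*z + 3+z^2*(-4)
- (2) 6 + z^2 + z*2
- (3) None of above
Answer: 3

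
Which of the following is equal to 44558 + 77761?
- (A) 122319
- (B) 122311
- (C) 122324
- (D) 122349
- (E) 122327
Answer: A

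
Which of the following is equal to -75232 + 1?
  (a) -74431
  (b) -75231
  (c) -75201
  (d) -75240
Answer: b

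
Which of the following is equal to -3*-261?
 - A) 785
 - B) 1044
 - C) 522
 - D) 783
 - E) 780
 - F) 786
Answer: D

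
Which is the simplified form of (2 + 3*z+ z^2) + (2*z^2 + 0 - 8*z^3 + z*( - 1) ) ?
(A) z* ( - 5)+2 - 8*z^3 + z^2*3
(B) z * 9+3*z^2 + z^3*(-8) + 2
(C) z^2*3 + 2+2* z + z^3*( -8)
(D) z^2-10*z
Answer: C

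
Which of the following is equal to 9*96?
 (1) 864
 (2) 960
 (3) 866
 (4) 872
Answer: 1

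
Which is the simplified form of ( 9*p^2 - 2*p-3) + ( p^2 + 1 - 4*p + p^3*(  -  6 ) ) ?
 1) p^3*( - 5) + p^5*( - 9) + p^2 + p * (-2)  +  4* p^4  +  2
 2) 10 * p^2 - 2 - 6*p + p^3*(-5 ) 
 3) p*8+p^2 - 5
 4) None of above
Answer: 4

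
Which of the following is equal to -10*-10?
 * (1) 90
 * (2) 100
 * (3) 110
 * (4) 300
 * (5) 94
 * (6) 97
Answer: 2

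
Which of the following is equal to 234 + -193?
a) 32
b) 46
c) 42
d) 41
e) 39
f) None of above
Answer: d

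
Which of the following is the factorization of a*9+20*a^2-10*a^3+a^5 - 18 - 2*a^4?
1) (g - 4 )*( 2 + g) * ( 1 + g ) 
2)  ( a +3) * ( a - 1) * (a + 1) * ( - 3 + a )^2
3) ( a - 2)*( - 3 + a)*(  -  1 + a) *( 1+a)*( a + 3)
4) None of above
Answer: 3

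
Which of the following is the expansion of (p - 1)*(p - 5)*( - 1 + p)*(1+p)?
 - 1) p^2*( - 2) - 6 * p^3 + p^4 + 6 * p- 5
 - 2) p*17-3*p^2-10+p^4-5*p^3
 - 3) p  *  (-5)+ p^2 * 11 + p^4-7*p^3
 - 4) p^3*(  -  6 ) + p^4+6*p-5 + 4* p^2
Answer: 4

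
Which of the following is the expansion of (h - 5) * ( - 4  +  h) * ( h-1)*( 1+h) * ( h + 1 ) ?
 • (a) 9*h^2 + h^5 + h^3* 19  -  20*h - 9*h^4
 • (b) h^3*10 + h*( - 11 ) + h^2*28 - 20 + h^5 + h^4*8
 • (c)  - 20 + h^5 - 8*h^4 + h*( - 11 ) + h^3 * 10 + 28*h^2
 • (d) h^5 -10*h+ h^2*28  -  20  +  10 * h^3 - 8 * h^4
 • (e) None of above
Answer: c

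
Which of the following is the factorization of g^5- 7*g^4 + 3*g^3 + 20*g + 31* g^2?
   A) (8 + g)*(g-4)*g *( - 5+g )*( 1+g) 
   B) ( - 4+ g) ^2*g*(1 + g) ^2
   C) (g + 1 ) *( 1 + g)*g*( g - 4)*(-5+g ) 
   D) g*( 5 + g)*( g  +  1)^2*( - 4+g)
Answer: C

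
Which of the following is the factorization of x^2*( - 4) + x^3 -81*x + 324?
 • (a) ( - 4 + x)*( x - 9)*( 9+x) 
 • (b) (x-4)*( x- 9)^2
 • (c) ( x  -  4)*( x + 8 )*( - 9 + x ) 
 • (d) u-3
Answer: a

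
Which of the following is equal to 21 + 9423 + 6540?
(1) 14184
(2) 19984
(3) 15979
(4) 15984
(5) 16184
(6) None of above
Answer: 4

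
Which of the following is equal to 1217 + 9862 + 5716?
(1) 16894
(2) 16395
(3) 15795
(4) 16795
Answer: 4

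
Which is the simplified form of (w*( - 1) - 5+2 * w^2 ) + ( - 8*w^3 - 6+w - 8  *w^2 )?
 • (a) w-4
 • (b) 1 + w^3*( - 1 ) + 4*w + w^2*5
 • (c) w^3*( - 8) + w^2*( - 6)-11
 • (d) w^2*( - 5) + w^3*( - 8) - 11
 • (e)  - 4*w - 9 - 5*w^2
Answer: c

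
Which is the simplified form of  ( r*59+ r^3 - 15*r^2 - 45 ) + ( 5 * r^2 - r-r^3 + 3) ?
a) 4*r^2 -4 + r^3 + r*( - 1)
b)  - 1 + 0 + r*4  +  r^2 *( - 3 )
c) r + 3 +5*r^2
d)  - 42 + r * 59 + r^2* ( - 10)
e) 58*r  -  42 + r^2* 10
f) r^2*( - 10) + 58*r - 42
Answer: f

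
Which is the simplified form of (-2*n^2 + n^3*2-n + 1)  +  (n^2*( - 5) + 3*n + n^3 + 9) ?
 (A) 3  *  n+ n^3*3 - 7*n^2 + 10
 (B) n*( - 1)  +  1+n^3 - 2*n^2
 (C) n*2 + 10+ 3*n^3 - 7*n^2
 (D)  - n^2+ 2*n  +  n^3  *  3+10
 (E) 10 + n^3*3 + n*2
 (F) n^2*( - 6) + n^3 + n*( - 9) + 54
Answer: C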